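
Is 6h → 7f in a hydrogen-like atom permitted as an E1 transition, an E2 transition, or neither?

Δl = 3 − 5 = -2; l_i + l_f = 8.
E1 (Δl = ±1): not satisfied.
E2 (Δl = 0,±2, l_i+l_f ≥ 2): satisfied.

E2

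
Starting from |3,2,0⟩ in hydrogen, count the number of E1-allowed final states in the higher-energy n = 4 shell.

E1 requires Δl = ±1, so l_f ∈ {1, 3}; with 0 ≤ l_f ≤ n_f−1 = 3, the allowed l_f values are {1, 3}.
For l_f = 1: m_f ∈ {m_i−1, m_i, m_i+1} ∩ [−1, 1] = {-1, 0, 1} → 3 states.
For l_f = 3: m_f ∈ {m_i−1, m_i, m_i+1} ∩ [−3, 3] = {-1, 0, 1} → 3 states.
Total: 6.

6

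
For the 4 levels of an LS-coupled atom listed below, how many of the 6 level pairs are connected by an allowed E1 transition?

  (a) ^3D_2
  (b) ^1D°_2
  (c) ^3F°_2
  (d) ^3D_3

2

(a)–(b): forbidden (ΔS).
(a)–(c): allowed.
(a)–(d): forbidden (parity).
(b)–(c): forbidden (parity, ΔS).
(b)–(d): forbidden (ΔS).
(c)–(d): allowed.
Allowed pairs: 2 of 6.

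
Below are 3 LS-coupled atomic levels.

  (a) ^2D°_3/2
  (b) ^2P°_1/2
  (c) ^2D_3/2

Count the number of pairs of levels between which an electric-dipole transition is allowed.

2

(a)–(b): forbidden (parity).
(a)–(c): allowed.
(b)–(c): allowed.
Allowed pairs: 2 of 3.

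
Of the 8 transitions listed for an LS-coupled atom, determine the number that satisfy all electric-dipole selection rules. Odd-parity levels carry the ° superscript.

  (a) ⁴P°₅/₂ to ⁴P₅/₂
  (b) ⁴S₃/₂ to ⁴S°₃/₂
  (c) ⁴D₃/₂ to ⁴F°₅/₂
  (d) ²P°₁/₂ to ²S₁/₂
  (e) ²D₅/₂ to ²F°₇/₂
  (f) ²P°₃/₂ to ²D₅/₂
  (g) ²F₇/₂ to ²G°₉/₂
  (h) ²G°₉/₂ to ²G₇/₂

7

(a) allowed
(b) forbidden (ΔL fails)
(c) allowed
(d) allowed
(e) allowed
(f) allowed
(g) allowed
(h) allowed
Total allowed: 7 of 8.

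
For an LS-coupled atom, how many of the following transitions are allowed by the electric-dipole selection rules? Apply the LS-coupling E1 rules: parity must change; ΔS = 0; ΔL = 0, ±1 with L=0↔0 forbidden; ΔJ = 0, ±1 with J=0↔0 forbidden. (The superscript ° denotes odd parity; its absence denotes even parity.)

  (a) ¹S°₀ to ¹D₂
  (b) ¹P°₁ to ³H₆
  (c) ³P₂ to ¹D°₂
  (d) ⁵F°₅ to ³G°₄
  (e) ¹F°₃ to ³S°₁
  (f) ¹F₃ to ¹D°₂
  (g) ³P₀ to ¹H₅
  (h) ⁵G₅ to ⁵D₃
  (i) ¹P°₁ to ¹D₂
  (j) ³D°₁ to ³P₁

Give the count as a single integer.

(a) forbidden (ΔL, ΔJ fail)
(b) forbidden (ΔS, ΔL, ΔJ fail)
(c) forbidden (ΔS fails)
(d) forbidden (parity, ΔS fail)
(e) forbidden (parity, ΔS, ΔL, ΔJ fail)
(f) allowed
(g) forbidden (parity, ΔS, ΔL, ΔJ fail)
(h) forbidden (parity, ΔL, ΔJ fail)
(i) allowed
(j) allowed
Total allowed: 3 of 10.

3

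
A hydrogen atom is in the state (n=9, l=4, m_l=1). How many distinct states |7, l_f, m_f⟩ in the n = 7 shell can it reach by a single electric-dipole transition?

6

E1 requires Δl = ±1, so l_f ∈ {3, 5}; with 0 ≤ l_f ≤ n_f−1 = 6, the allowed l_f values are {3, 5}.
For l_f = 3: m_f ∈ {m_i−1, m_i, m_i+1} ∩ [−3, 3] = {0, 1, 2} → 3 states.
For l_f = 5: m_f ∈ {m_i−1, m_i, m_i+1} ∩ [−5, 5] = {0, 1, 2} → 3 states.
Total: 6.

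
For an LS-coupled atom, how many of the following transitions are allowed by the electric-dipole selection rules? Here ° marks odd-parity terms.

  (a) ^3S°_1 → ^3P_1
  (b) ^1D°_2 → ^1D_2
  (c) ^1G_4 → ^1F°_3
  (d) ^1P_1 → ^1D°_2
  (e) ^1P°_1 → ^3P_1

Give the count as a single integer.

4

(a) allowed
(b) allowed
(c) allowed
(d) allowed
(e) forbidden (ΔS fails)
Total allowed: 4 of 5.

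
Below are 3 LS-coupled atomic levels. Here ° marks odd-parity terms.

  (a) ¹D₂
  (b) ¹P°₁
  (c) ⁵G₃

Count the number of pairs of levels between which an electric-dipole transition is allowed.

1

(a)–(b): allowed.
(a)–(c): forbidden (parity, ΔS, ΔL).
(b)–(c): forbidden (ΔS, ΔL, ΔJ).
Allowed pairs: 1 of 3.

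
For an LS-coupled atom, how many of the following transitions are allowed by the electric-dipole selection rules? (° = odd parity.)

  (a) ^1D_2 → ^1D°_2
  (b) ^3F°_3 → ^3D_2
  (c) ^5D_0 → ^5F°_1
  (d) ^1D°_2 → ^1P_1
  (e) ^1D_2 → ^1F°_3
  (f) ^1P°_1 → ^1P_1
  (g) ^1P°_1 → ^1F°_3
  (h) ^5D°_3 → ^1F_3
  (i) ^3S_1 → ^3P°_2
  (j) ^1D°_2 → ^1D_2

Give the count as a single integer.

8

(a) allowed
(b) allowed
(c) allowed
(d) allowed
(e) allowed
(f) allowed
(g) forbidden (parity, ΔL, ΔJ fail)
(h) forbidden (ΔS fails)
(i) allowed
(j) allowed
Total allowed: 8 of 10.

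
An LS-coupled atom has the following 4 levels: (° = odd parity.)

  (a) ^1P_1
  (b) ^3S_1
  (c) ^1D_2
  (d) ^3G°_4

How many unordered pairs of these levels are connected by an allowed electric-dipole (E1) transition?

(a)–(b): forbidden (parity, ΔS).
(a)–(c): forbidden (parity).
(a)–(d): forbidden (ΔS, ΔL, ΔJ).
(b)–(c): forbidden (parity, ΔS, ΔL).
(b)–(d): forbidden (ΔL, ΔJ).
(c)–(d): forbidden (ΔS, ΔL, ΔJ).
Allowed pairs: 0 of 6.

0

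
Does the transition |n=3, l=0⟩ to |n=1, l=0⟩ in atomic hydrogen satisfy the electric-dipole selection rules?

l: 0 → 0 (Δl = +0). Δl = ±1 fails.
The transition is electric-dipole forbidden.

forbidden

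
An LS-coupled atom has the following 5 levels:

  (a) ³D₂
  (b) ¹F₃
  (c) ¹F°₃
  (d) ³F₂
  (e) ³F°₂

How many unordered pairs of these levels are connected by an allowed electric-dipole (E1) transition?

(a)–(b): forbidden (parity, ΔS).
(a)–(c): forbidden (ΔS).
(a)–(d): forbidden (parity).
(a)–(e): allowed.
(b)–(c): allowed.
(b)–(d): forbidden (parity, ΔS).
(b)–(e): forbidden (ΔS).
(c)–(d): forbidden (ΔS).
(c)–(e): forbidden (parity, ΔS).
(d)–(e): allowed.
Allowed pairs: 3 of 10.

3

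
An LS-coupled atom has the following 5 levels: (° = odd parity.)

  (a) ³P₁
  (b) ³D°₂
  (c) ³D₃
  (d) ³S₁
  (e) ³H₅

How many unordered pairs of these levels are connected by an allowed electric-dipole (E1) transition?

2

(a)–(b): allowed.
(a)–(c): forbidden (parity, ΔJ).
(a)–(d): forbidden (parity).
(a)–(e): forbidden (parity, ΔL, ΔJ).
(b)–(c): allowed.
(b)–(d): forbidden (ΔL).
(b)–(e): forbidden (ΔL, ΔJ).
(c)–(d): forbidden (parity, ΔL, ΔJ).
(c)–(e): forbidden (parity, ΔL, ΔJ).
(d)–(e): forbidden (parity, ΔL, ΔJ).
Allowed pairs: 2 of 10.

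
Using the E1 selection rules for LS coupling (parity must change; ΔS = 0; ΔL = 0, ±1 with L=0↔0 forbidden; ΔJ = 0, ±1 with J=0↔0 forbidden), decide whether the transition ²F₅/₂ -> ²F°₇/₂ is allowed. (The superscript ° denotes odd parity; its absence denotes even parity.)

allowed

Initial level: S=1/2, L=3, J=5/2, parity even. Final level: S=1/2, L=3, J=7/2, parity odd.
Parity must change: even → odd — satisfied.
ΔS = 0: S: 1/2 → 1/2 — satisfied.
ΔL = 0, ±1 (not L=0↔0): L: 3 → 3, ΔL = +0 — satisfied.
ΔJ = 0, ±1 (not J=0↔0): J: 5/2 → 7/2, ΔJ = +1 — satisfied.
All four E1 rules are satisfied.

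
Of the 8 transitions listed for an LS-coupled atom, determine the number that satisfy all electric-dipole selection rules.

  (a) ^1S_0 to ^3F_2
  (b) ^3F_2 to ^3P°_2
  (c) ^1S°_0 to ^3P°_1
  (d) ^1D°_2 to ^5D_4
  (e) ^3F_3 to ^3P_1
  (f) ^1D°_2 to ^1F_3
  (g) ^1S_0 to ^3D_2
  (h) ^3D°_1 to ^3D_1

2

(a) forbidden (parity, ΔS, ΔL, ΔJ fail)
(b) forbidden (ΔL fails)
(c) forbidden (parity, ΔS fail)
(d) forbidden (ΔS, ΔJ fail)
(e) forbidden (parity, ΔL, ΔJ fail)
(f) allowed
(g) forbidden (parity, ΔS, ΔL, ΔJ fail)
(h) allowed
Total allowed: 2 of 8.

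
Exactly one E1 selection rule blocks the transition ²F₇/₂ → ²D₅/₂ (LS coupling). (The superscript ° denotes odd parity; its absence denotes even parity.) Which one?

Reading off the term symbols: S 1/2→1/2, L 3→2, J 7/2→5/2, parity even→even.
ΔJ = 0, ±1 (not J=0↔0): J: 7/2 → 5/2, ΔJ = -1 — ok.
Parity must change: even → even — fails.
ΔS = 0: S: 1/2 → 1/2 — ok.
ΔL = 0, ±1 (not L=0↔0): L: 3 → 2, ΔL = -1 — ok.

parity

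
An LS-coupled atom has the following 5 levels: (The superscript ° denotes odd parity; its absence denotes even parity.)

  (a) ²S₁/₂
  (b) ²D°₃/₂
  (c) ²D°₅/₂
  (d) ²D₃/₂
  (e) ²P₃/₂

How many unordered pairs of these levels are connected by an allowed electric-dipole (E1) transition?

(a)–(b): forbidden (ΔL).
(a)–(c): forbidden (ΔL, ΔJ).
(a)–(d): forbidden (parity, ΔL).
(a)–(e): forbidden (parity).
(b)–(c): forbidden (parity).
(b)–(d): allowed.
(b)–(e): allowed.
(c)–(d): allowed.
(c)–(e): allowed.
(d)–(e): forbidden (parity).
Allowed pairs: 4 of 10.

4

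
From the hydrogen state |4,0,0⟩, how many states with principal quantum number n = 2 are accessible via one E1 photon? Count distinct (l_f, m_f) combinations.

3

E1 requires Δl = ±1, so l_f ∈ {-1, 1}; with 0 ≤ l_f ≤ n_f−1 = 1, the allowed l_f values are {1}.
For l_f = 1: m_f ∈ {m_i−1, m_i, m_i+1} ∩ [−1, 1] = {-1, 0, 1} → 3 states.
Total: 3.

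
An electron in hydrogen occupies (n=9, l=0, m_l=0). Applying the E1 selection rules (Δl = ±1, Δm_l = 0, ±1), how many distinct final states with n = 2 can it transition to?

3

E1 requires Δl = ±1, so l_f ∈ {-1, 1}; with 0 ≤ l_f ≤ n_f−1 = 1, the allowed l_f values are {1}.
For l_f = 1: m_f ∈ {m_i−1, m_i, m_i+1} ∩ [−1, 1] = {-1, 0, 1} → 3 states.
Total: 3.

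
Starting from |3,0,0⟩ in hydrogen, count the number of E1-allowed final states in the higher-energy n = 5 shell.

3

E1 requires Δl = ±1, so l_f ∈ {-1, 1}; with 0 ≤ l_f ≤ n_f−1 = 4, the allowed l_f values are {1}.
For l_f = 1: m_f ∈ {m_i−1, m_i, m_i+1} ∩ [−1, 1] = {-1, 0, 1} → 3 states.
Total: 3.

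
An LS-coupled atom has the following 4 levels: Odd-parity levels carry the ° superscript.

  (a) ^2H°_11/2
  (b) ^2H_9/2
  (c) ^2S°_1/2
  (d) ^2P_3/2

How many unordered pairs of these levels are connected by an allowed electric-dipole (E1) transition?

2

(a)–(b): allowed.
(a)–(c): forbidden (parity, ΔL, ΔJ).
(a)–(d): forbidden (ΔL, ΔJ).
(b)–(c): forbidden (ΔL, ΔJ).
(b)–(d): forbidden (parity, ΔL, ΔJ).
(c)–(d): allowed.
Allowed pairs: 2 of 6.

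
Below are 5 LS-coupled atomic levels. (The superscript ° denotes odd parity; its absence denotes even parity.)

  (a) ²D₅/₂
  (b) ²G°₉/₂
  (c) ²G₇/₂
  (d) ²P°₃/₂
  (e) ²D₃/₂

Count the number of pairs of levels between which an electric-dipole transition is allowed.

3

(a)–(b): forbidden (ΔL, ΔJ).
(a)–(c): forbidden (parity, ΔL).
(a)–(d): allowed.
(a)–(e): forbidden (parity).
(b)–(c): allowed.
(b)–(d): forbidden (parity, ΔL, ΔJ).
(b)–(e): forbidden (ΔL, ΔJ).
(c)–(d): forbidden (ΔL, ΔJ).
(c)–(e): forbidden (parity, ΔL, ΔJ).
(d)–(e): allowed.
Allowed pairs: 3 of 10.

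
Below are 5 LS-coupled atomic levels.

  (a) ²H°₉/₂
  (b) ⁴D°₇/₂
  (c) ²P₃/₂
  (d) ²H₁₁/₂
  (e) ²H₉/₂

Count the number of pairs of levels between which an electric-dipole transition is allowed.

(a)–(b): forbidden (parity, ΔS, ΔL).
(a)–(c): forbidden (ΔL, ΔJ).
(a)–(d): allowed.
(a)–(e): allowed.
(b)–(c): forbidden (ΔS, ΔJ).
(b)–(d): forbidden (ΔS, ΔL, ΔJ).
(b)–(e): forbidden (ΔS, ΔL).
(c)–(d): forbidden (parity, ΔL, ΔJ).
(c)–(e): forbidden (parity, ΔL, ΔJ).
(d)–(e): forbidden (parity).
Allowed pairs: 2 of 10.

2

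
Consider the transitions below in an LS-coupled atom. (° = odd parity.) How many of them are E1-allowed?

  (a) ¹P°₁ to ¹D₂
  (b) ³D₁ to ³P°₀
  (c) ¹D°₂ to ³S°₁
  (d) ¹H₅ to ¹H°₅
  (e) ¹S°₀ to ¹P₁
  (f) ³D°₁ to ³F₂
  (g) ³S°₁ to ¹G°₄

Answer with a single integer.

(a) allowed
(b) allowed
(c) forbidden (parity, ΔS, ΔL fail)
(d) allowed
(e) allowed
(f) allowed
(g) forbidden (parity, ΔS, ΔL, ΔJ fail)
Total allowed: 5 of 7.

5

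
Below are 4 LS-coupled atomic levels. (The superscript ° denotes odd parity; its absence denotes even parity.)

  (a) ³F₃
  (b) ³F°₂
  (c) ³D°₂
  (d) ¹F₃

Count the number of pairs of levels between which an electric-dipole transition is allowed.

(a)–(b): allowed.
(a)–(c): allowed.
(a)–(d): forbidden (parity, ΔS).
(b)–(c): forbidden (parity).
(b)–(d): forbidden (ΔS).
(c)–(d): forbidden (ΔS).
Allowed pairs: 2 of 6.

2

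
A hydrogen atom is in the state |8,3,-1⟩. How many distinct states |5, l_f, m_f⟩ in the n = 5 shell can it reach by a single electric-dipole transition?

6

E1 requires Δl = ±1, so l_f ∈ {2, 4}; with 0 ≤ l_f ≤ n_f−1 = 4, the allowed l_f values are {2, 4}.
For l_f = 2: m_f ∈ {m_i−1, m_i, m_i+1} ∩ [−2, 2] = {-2, -1, 0} → 3 states.
For l_f = 4: m_f ∈ {m_i−1, m_i, m_i+1} ∩ [−4, 4] = {-2, -1, 0} → 3 states.
Total: 6.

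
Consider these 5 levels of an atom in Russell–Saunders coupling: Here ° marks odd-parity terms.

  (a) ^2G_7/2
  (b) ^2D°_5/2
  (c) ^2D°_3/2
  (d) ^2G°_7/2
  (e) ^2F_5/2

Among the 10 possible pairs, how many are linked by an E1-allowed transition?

4

(a)–(b): forbidden (ΔL).
(a)–(c): forbidden (ΔL, ΔJ).
(a)–(d): allowed.
(a)–(e): forbidden (parity).
(b)–(c): forbidden (parity).
(b)–(d): forbidden (parity, ΔL).
(b)–(e): allowed.
(c)–(d): forbidden (parity, ΔL, ΔJ).
(c)–(e): allowed.
(d)–(e): allowed.
Allowed pairs: 4 of 10.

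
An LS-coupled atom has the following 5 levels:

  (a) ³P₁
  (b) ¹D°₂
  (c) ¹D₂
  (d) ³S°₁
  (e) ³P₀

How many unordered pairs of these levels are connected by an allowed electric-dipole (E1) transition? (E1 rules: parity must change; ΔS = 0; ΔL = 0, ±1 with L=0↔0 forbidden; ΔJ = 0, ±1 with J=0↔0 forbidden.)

(a)–(b): forbidden (ΔS).
(a)–(c): forbidden (parity, ΔS).
(a)–(d): allowed.
(a)–(e): forbidden (parity).
(b)–(c): allowed.
(b)–(d): forbidden (parity, ΔS, ΔL).
(b)–(e): forbidden (ΔS, ΔJ).
(c)–(d): forbidden (ΔS, ΔL).
(c)–(e): forbidden (parity, ΔS, ΔJ).
(d)–(e): allowed.
Allowed pairs: 3 of 10.

3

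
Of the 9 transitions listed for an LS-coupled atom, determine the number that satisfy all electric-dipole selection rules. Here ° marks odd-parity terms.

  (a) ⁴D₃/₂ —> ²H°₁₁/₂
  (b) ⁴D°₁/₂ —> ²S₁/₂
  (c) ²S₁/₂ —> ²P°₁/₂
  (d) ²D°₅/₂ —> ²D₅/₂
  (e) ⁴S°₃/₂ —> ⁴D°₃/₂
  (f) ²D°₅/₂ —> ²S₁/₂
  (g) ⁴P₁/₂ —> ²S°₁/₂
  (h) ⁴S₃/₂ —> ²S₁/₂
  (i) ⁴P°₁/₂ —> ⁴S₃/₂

3

(a) forbidden (ΔS, ΔL, ΔJ fail)
(b) forbidden (ΔS, ΔL fail)
(c) allowed
(d) allowed
(e) forbidden (parity, ΔL fail)
(f) forbidden (ΔL, ΔJ fail)
(g) forbidden (ΔS fails)
(h) forbidden (parity, ΔS, ΔL fail)
(i) allowed
Total allowed: 3 of 9.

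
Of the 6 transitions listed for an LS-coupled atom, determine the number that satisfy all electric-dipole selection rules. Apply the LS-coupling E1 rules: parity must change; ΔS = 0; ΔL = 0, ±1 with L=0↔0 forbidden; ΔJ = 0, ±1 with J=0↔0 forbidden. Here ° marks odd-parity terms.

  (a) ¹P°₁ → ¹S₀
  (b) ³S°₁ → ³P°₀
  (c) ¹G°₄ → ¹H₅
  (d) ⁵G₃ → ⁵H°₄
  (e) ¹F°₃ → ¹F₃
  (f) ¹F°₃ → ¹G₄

(a) allowed
(b) forbidden (parity fails)
(c) allowed
(d) allowed
(e) allowed
(f) allowed
Total allowed: 5 of 6.

5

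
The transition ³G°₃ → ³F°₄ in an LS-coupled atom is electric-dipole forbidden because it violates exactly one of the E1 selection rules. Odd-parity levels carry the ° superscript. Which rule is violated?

parity

Initial level: S=1, L=4, J=3, parity odd. Final level: S=1, L=3, J=4, parity odd.
Parity must change: odd → odd — fails.
ΔJ = 0, ±1 (not J=0↔0): J: 3 → 4, ΔJ = +1 — passes.
ΔS = 0: S: 1 → 1 — passes.
ΔL = 0, ±1 (not L=0↔0): L: 4 → 3, ΔL = -1 — passes.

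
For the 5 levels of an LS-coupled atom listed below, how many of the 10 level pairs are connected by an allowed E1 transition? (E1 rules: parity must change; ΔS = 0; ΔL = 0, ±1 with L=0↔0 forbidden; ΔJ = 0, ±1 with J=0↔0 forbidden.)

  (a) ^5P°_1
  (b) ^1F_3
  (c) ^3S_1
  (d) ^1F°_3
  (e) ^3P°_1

(a)–(b): forbidden (ΔS, ΔL, ΔJ).
(a)–(c): forbidden (ΔS).
(a)–(d): forbidden (parity, ΔS, ΔL, ΔJ).
(a)–(e): forbidden (parity, ΔS).
(b)–(c): forbidden (parity, ΔS, ΔL, ΔJ).
(b)–(d): allowed.
(b)–(e): forbidden (ΔS, ΔL, ΔJ).
(c)–(d): forbidden (ΔS, ΔL, ΔJ).
(c)–(e): allowed.
(d)–(e): forbidden (parity, ΔS, ΔL, ΔJ).
Allowed pairs: 2 of 10.

2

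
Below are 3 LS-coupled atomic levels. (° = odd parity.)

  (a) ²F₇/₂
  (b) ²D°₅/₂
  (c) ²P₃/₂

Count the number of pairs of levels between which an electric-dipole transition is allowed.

(a)–(b): allowed.
(a)–(c): forbidden (parity, ΔL, ΔJ).
(b)–(c): allowed.
Allowed pairs: 2 of 3.

2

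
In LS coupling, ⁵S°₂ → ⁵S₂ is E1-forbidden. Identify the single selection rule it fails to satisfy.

the L=0 ↔ L=0 exclusion

Reading off the term symbols: S 2→2, L 0→0, J 2→2, parity odd→even.
Parity must change: odd → even — ok.
ΔS = 0: S: 2 → 2 — ok.
ΔL = 0, ±1 (not L=0↔0): L: 0 → 0, ΔL = +0 — fails.
ΔJ = 0, ±1 (not J=0↔0): J: 2 → 2, ΔJ = +0 — ok.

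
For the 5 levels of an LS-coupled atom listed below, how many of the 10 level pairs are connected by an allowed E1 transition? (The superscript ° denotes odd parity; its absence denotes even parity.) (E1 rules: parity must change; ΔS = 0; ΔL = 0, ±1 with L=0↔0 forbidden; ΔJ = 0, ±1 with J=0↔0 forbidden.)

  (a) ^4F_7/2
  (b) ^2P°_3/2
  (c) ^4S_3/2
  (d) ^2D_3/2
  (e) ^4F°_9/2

(a)–(b): forbidden (ΔS, ΔL, ΔJ).
(a)–(c): forbidden (parity, ΔL, ΔJ).
(a)–(d): forbidden (parity, ΔS, ΔJ).
(a)–(e): allowed.
(b)–(c): forbidden (ΔS).
(b)–(d): allowed.
(b)–(e): forbidden (parity, ΔS, ΔL, ΔJ).
(c)–(d): forbidden (parity, ΔS, ΔL).
(c)–(e): forbidden (ΔL, ΔJ).
(d)–(e): forbidden (ΔS, ΔJ).
Allowed pairs: 2 of 10.

2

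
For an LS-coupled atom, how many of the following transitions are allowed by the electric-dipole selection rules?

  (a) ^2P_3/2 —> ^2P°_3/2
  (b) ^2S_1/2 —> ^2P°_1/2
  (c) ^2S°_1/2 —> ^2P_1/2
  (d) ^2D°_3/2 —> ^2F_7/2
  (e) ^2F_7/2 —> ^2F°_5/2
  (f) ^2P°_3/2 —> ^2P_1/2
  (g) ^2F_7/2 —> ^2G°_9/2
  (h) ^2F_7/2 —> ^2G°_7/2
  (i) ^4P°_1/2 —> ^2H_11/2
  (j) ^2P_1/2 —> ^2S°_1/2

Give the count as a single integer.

(a) allowed
(b) allowed
(c) allowed
(d) forbidden (ΔJ fails)
(e) allowed
(f) allowed
(g) allowed
(h) allowed
(i) forbidden (ΔS, ΔL, ΔJ fail)
(j) allowed
Total allowed: 8 of 10.

8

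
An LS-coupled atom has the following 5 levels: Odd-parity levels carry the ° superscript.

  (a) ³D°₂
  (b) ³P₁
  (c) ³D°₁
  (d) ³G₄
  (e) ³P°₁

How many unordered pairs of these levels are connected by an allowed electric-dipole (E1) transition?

(a)–(b): allowed.
(a)–(c): forbidden (parity).
(a)–(d): forbidden (ΔL, ΔJ).
(a)–(e): forbidden (parity).
(b)–(c): allowed.
(b)–(d): forbidden (parity, ΔL, ΔJ).
(b)–(e): allowed.
(c)–(d): forbidden (ΔL, ΔJ).
(c)–(e): forbidden (parity).
(d)–(e): forbidden (ΔL, ΔJ).
Allowed pairs: 3 of 10.

3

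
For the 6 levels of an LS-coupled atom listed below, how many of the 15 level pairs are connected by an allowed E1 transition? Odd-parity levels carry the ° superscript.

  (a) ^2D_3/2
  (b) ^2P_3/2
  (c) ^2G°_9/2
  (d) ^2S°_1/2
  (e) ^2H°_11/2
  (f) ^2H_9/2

(a)–(b): forbidden (parity).
(a)–(c): forbidden (ΔL, ΔJ).
(a)–(d): forbidden (ΔL).
(a)–(e): forbidden (ΔL, ΔJ).
(a)–(f): forbidden (parity, ΔL, ΔJ).
(b)–(c): forbidden (ΔL, ΔJ).
(b)–(d): allowed.
(b)–(e): forbidden (ΔL, ΔJ).
(b)–(f): forbidden (parity, ΔL, ΔJ).
(c)–(d): forbidden (parity, ΔL, ΔJ).
(c)–(e): forbidden (parity).
(c)–(f): allowed.
(d)–(e): forbidden (parity, ΔL, ΔJ).
(d)–(f): forbidden (ΔL, ΔJ).
(e)–(f): allowed.
Allowed pairs: 3 of 15.

3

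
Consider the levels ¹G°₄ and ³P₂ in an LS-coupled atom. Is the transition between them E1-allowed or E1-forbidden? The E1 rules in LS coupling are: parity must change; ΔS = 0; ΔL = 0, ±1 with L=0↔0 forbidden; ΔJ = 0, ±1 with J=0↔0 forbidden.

forbidden

Parity must change: odd → even — satisfied.
ΔS = 0: S: 0 → 1 — violated.
ΔL = 0, ±1 (not L=0↔0): L: 4 → 1, ΔL = -3 — violated.
ΔJ = 0, ±1 (not J=0↔0): J: 4 → 2, ΔJ = -2 — violated.
Rule(s) violated: ΔS, ΔL, ΔJ.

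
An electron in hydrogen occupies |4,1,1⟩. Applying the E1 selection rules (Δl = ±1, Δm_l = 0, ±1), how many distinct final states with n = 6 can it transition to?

E1 requires Δl = ±1, so l_f ∈ {0, 2}; with 0 ≤ l_f ≤ n_f−1 = 5, the allowed l_f values are {0, 2}.
For l_f = 0: m_f ∈ {m_i−1, m_i, m_i+1} ∩ [−0, 0] = {0} → 1 state.
For l_f = 2: m_f ∈ {m_i−1, m_i, m_i+1} ∩ [−2, 2] = {0, 1, 2} → 3 states.
Total: 4.

4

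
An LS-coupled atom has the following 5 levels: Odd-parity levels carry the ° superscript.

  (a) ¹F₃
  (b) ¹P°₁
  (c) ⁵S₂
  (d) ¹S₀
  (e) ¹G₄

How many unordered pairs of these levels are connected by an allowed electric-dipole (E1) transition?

(a)–(b): forbidden (ΔL, ΔJ).
(a)–(c): forbidden (parity, ΔS, ΔL).
(a)–(d): forbidden (parity, ΔL, ΔJ).
(a)–(e): forbidden (parity).
(b)–(c): forbidden (ΔS).
(b)–(d): allowed.
(b)–(e): forbidden (ΔL, ΔJ).
(c)–(d): forbidden (parity, ΔS, ΔL, ΔJ).
(c)–(e): forbidden (parity, ΔS, ΔL, ΔJ).
(d)–(e): forbidden (parity, ΔL, ΔJ).
Allowed pairs: 1 of 10.

1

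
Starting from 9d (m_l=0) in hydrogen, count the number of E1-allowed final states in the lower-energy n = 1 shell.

E1 requires l_f ∈ {1, 3}, but neither lies in [0, 0], so no final state is reachable.
Total: 0.

0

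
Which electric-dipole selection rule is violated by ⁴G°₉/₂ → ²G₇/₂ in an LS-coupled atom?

the ΔS = 0 rule

Initial level: S=3/2, L=4, J=9/2, parity odd. Final level: S=1/2, L=4, J=7/2, parity even.
ΔL = 0, ±1 (not L=0↔0): L: 4 → 4, ΔL = +0 — passes.
ΔS = 0: S: 3/2 → 1/2 — fails.
Parity must change: odd → even — passes.
ΔJ = 0, ±1 (not J=0↔0): J: 9/2 → 7/2, ΔJ = -1 — passes.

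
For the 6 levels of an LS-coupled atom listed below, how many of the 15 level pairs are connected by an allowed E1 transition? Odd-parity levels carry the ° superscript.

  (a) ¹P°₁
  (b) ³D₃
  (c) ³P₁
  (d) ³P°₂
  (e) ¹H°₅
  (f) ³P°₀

(a)–(b): forbidden (ΔS, ΔJ).
(a)–(c): forbidden (ΔS).
(a)–(d): forbidden (parity, ΔS).
(a)–(e): forbidden (parity, ΔL, ΔJ).
(a)–(f): forbidden (parity, ΔS).
(b)–(c): forbidden (parity, ΔJ).
(b)–(d): allowed.
(b)–(e): forbidden (ΔS, ΔL, ΔJ).
(b)–(f): forbidden (ΔJ).
(c)–(d): allowed.
(c)–(e): forbidden (ΔS, ΔL, ΔJ).
(c)–(f): allowed.
(d)–(e): forbidden (parity, ΔS, ΔL, ΔJ).
(d)–(f): forbidden (parity, ΔJ).
(e)–(f): forbidden (parity, ΔS, ΔL, ΔJ).
Allowed pairs: 3 of 15.

3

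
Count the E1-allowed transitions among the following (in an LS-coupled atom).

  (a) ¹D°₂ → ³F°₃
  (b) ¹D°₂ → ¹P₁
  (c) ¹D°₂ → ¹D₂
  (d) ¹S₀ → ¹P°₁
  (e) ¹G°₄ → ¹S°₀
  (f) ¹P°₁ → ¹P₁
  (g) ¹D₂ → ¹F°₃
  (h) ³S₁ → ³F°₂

(a) forbidden (parity, ΔS fail)
(b) allowed
(c) allowed
(d) allowed
(e) forbidden (parity, ΔL, ΔJ fail)
(f) allowed
(g) allowed
(h) forbidden (ΔL fails)
Total allowed: 5 of 8.

5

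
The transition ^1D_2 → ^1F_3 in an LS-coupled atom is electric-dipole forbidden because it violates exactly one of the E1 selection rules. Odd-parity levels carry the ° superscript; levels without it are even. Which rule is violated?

Initial level: S=0, L=2, J=2, parity even. Final level: S=0, L=3, J=3, parity even.
Parity must change: even → even — violated.
ΔS = 0: S: 0 → 0 — satisfied.
ΔL = 0, ±1 (not L=0↔0): L: 2 → 3, ΔL = +1 — satisfied.
ΔJ = 0, ±1 (not J=0↔0): J: 2 → 3, ΔJ = +1 — satisfied.

parity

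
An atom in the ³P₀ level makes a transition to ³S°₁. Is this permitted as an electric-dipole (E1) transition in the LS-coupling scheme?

allowed

Parity must change: even → odd — ok.
ΔS = 0: S: 1 → 1 — ok.
ΔL = 0, ±1 (not L=0↔0): L: 1 → 0, ΔL = -1 — ok.
ΔJ = 0, ±1 (not J=0↔0): J: 0 → 1, ΔJ = +1 — ok.
All four E1 rules are satisfied.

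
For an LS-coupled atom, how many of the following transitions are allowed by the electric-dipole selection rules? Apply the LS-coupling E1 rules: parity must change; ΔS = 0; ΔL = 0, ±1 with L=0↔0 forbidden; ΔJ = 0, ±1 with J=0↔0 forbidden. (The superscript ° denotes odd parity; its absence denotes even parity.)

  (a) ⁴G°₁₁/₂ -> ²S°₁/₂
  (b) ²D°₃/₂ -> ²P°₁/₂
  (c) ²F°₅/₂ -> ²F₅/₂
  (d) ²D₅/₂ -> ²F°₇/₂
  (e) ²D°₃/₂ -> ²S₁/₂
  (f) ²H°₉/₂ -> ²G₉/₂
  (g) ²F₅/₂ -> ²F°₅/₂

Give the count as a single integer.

(a) forbidden (parity, ΔS, ΔL, ΔJ fail)
(b) forbidden (parity fails)
(c) allowed
(d) allowed
(e) forbidden (ΔL fails)
(f) allowed
(g) allowed
Total allowed: 4 of 7.

4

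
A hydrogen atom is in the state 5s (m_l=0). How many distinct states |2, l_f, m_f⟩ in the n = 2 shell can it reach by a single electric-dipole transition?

3

E1 requires Δl = ±1, so l_f ∈ {-1, 1}; with 0 ≤ l_f ≤ n_f−1 = 1, the allowed l_f values are {1}.
For l_f = 1: m_f ∈ {m_i−1, m_i, m_i+1} ∩ [−1, 1] = {-1, 0, 1} → 3 states.
Total: 3.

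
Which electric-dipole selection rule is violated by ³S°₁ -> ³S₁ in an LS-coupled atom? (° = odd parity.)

the L=0 ↔ L=0 exclusion

Parity must change: odd → even — passes.
ΔS = 0: S: 1 → 1 — passes.
ΔL = 0, ±1 (not L=0↔0): L: 0 → 0, ΔL = +0 — fails.
ΔJ = 0, ±1 (not J=0↔0): J: 1 → 1, ΔJ = +0 — passes.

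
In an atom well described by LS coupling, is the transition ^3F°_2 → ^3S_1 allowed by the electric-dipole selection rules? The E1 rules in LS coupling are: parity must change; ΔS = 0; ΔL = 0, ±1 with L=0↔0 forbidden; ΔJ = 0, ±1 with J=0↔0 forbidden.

Reading off the term symbols: S 1→1, L 3→0, J 2→1, parity odd→even.
Parity must change: odd → even — ok.
ΔS = 0: S: 1 → 1 — ok.
ΔL = 0, ±1 (not L=0↔0): L: 3 → 0, ΔL = -3 — fails.
ΔJ = 0, ±1 (not J=0↔0): J: 2 → 1, ΔJ = -1 — ok.
Rule(s) violated: ΔL.

forbidden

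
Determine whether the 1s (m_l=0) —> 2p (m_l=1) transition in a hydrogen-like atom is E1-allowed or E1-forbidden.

Δl = 1 − 0 = +1; the E1 rule Δl = ±1 is ok.
Δm_l = 1 − (0) = +1. E1 requires Δm_l = 0, ±1: ok.
All E1 selection rules are satisfied.

allowed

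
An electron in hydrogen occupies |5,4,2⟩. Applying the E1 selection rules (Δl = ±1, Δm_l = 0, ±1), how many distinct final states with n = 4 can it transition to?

3

E1 requires Δl = ±1, so l_f ∈ {3, 5}; with 0 ≤ l_f ≤ n_f−1 = 3, the allowed l_f values are {3}.
For l_f = 3: m_f ∈ {m_i−1, m_i, m_i+1} ∩ [−3, 3] = {1, 2, 3} → 3 states.
Total: 3.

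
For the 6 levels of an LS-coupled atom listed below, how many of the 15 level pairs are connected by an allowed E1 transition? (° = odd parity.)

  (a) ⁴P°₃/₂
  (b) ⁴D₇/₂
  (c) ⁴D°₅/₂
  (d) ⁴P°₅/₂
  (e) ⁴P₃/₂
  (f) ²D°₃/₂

5

(a)–(b): forbidden (ΔJ).
(a)–(c): forbidden (parity).
(a)–(d): forbidden (parity).
(a)–(e): allowed.
(a)–(f): forbidden (parity, ΔS).
(b)–(c): allowed.
(b)–(d): allowed.
(b)–(e): forbidden (parity, ΔJ).
(b)–(f): forbidden (ΔS, ΔJ).
(c)–(d): forbidden (parity).
(c)–(e): allowed.
(c)–(f): forbidden (parity, ΔS).
(d)–(e): allowed.
(d)–(f): forbidden (parity, ΔS).
(e)–(f): forbidden (ΔS).
Allowed pairs: 5 of 15.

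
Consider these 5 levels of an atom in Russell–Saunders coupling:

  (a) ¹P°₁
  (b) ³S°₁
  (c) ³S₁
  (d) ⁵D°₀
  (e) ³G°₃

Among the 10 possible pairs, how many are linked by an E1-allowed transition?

0

(a)–(b): forbidden (parity, ΔS).
(a)–(c): forbidden (ΔS).
(a)–(d): forbidden (parity, ΔS).
(a)–(e): forbidden (parity, ΔS, ΔL, ΔJ).
(b)–(c): forbidden (ΔL).
(b)–(d): forbidden (parity, ΔS, ΔL).
(b)–(e): forbidden (parity, ΔL, ΔJ).
(c)–(d): forbidden (ΔS, ΔL).
(c)–(e): forbidden (ΔL, ΔJ).
(d)–(e): forbidden (parity, ΔS, ΔL, ΔJ).
Allowed pairs: 0 of 10.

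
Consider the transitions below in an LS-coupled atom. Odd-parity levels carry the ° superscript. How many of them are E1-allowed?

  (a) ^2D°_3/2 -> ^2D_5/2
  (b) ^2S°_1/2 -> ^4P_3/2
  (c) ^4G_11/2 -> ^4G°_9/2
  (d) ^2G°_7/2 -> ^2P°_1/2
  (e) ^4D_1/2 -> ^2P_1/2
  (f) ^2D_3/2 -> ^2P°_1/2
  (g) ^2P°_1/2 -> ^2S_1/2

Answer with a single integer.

(a) allowed
(b) forbidden (ΔS fails)
(c) allowed
(d) forbidden (parity, ΔL, ΔJ fail)
(e) forbidden (parity, ΔS fail)
(f) allowed
(g) allowed
Total allowed: 4 of 7.

4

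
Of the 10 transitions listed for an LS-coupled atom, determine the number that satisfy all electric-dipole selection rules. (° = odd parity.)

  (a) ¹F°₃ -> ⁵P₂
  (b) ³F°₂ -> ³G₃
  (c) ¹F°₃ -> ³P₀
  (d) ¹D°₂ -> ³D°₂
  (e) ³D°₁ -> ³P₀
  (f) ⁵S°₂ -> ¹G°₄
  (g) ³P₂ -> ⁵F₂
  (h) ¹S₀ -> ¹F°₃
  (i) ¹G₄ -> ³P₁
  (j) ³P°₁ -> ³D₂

(a) forbidden (ΔS, ΔL fail)
(b) allowed
(c) forbidden (ΔS, ΔL, ΔJ fail)
(d) forbidden (parity, ΔS fail)
(e) allowed
(f) forbidden (parity, ΔS, ΔL, ΔJ fail)
(g) forbidden (parity, ΔS, ΔL fail)
(h) forbidden (ΔL, ΔJ fail)
(i) forbidden (parity, ΔS, ΔL, ΔJ fail)
(j) allowed
Total allowed: 3 of 10.

3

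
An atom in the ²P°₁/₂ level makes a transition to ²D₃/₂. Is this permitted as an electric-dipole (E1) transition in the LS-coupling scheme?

Initial level: S=1/2, L=1, J=1/2, parity odd. Final level: S=1/2, L=2, J=3/2, parity even.
ΔJ = 0, ±1 (not J=0↔0): J: 1/2 → 3/2, ΔJ = +1 — ✓.
Parity must change: odd → even — ✓.
ΔS = 0: S: 1/2 → 1/2 — ✓.
ΔL = 0, ±1 (not L=0↔0): L: 1 → 2, ΔL = +1 — ✓.
All four E1 rules are satisfied.

allowed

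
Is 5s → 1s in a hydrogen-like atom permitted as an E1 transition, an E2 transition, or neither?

neither

Δl = 0 − 0 = +0; l_i + l_f = 0.
E1 (Δl = ±1): not satisfied.
E2 (Δl = 0,±2, l_i+l_f ≥ 2): not satisfied.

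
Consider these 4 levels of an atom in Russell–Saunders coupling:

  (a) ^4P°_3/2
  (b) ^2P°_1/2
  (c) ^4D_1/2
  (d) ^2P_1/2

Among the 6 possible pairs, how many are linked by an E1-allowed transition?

2

(a)–(b): forbidden (parity, ΔS).
(a)–(c): allowed.
(a)–(d): forbidden (ΔS).
(b)–(c): forbidden (ΔS).
(b)–(d): allowed.
(c)–(d): forbidden (parity, ΔS).
Allowed pairs: 2 of 6.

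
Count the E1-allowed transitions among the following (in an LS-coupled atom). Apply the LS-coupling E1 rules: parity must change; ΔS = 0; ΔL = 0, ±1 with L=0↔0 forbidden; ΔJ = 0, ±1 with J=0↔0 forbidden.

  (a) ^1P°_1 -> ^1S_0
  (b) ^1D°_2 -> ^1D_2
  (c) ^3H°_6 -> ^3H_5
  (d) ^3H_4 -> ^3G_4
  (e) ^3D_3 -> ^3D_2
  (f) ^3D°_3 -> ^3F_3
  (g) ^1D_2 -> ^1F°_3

5

(a) allowed
(b) allowed
(c) allowed
(d) forbidden (parity fails)
(e) forbidden (parity fails)
(f) allowed
(g) allowed
Total allowed: 5 of 7.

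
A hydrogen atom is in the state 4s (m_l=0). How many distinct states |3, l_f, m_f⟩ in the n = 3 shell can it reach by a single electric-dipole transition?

E1 requires Δl = ±1, so l_f ∈ {-1, 1}; with 0 ≤ l_f ≤ n_f−1 = 2, the allowed l_f values are {1}.
For l_f = 1: m_f ∈ {m_i−1, m_i, m_i+1} ∩ [−1, 1] = {-1, 0, 1} → 3 states.
Total: 3.

3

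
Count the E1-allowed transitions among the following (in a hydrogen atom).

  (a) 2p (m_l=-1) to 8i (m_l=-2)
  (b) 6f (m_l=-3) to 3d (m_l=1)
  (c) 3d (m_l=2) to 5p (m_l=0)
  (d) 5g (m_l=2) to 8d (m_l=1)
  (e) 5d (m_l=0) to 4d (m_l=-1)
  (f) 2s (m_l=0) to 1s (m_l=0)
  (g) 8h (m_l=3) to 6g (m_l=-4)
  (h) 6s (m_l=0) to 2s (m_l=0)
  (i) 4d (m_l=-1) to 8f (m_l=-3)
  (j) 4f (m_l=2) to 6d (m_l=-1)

0

(a) forbidden — Δl = +5 (E1 requires Δl = ±1)
(b) forbidden — Δm_l = +4 (E1 requires Δm_l = 0, ±1)
(c) forbidden — Δm_l = -2 (E1 requires Δm_l = 0, ±1)
(d) forbidden — Δl = -2 (E1 requires Δl = ±1)
(e) forbidden — Δl = +0 (E1 requires Δl = ±1)
(f) forbidden — Δl = +0 (E1 requires Δl = ±1)
(g) forbidden — Δm_l = -7 (E1 requires Δm_l = 0, ±1)
(h) forbidden — Δl = +0 (E1 requires Δl = ±1)
(i) forbidden — Δm_l = -2 (E1 requires Δm_l = 0, ±1)
(j) forbidden — Δm_l = -3 (E1 requires Δm_l = 0, ±1)
Total allowed: 0 of 10.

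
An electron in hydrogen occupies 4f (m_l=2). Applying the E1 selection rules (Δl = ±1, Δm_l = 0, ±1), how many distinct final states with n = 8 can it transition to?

5

E1 requires Δl = ±1, so l_f ∈ {2, 4}; with 0 ≤ l_f ≤ n_f−1 = 7, the allowed l_f values are {2, 4}.
For l_f = 2: m_f ∈ {m_i−1, m_i, m_i+1} ∩ [−2, 2] = {1, 2} → 2 states.
For l_f = 4: m_f ∈ {m_i−1, m_i, m_i+1} ∩ [−4, 4] = {1, 2, 3} → 3 states.
Total: 5.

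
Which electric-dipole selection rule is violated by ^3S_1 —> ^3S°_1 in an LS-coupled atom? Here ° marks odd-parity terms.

the L=0 ↔ L=0 exclusion

Initial level: S=1, L=0, J=1, parity even. Final level: S=1, L=0, J=1, parity odd.
ΔL = 0, ±1 (not L=0↔0): L: 0 → 0, ΔL = +0 — fails.
Parity must change: even → odd — passes.
ΔS = 0: S: 1 → 1 — passes.
ΔJ = 0, ±1 (not J=0↔0): J: 1 → 1, ΔJ = +0 — passes.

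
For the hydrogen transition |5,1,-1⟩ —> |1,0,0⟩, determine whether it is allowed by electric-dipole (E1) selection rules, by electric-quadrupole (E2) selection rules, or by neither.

E1

Δl = 0 − 1 = -1; l_i + l_f = 1.
Δm_l = +1.
E1 (Δl = ±1, |Δm_l| ≤ 1): satisfied.
E2 (Δl = 0,±2, l_i+l_f ≥ 2, |Δm_l| ≤ 2): not satisfied.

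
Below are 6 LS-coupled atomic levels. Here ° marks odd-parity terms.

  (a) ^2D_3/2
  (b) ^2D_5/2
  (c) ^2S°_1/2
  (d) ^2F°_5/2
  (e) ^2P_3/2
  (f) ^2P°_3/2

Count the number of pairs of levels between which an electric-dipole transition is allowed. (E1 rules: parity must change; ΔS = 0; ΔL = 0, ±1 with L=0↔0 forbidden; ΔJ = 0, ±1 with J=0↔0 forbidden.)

(a)–(b): forbidden (parity).
(a)–(c): forbidden (ΔL).
(a)–(d): allowed.
(a)–(e): forbidden (parity).
(a)–(f): allowed.
(b)–(c): forbidden (ΔL, ΔJ).
(b)–(d): allowed.
(b)–(e): forbidden (parity).
(b)–(f): allowed.
(c)–(d): forbidden (parity, ΔL, ΔJ).
(c)–(e): allowed.
(c)–(f): forbidden (parity).
(d)–(e): forbidden (ΔL).
(d)–(f): forbidden (parity, ΔL).
(e)–(f): allowed.
Allowed pairs: 6 of 15.

6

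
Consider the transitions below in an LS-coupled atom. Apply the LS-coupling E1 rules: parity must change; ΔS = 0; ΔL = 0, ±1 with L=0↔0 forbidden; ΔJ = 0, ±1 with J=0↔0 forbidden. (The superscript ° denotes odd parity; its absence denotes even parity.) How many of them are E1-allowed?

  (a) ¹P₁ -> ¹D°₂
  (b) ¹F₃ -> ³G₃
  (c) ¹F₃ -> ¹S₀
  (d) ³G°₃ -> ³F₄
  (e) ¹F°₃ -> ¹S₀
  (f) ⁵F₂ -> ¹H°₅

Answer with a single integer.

(a) allowed
(b) forbidden (parity, ΔS fail)
(c) forbidden (parity, ΔL, ΔJ fail)
(d) allowed
(e) forbidden (ΔL, ΔJ fail)
(f) forbidden (ΔS, ΔL, ΔJ fail)
Total allowed: 2 of 6.

2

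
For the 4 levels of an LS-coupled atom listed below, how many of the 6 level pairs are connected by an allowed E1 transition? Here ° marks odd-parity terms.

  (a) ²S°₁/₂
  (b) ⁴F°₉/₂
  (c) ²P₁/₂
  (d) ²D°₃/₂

(a)–(b): forbidden (parity, ΔS, ΔL, ΔJ).
(a)–(c): allowed.
(a)–(d): forbidden (parity, ΔL).
(b)–(c): forbidden (ΔS, ΔL, ΔJ).
(b)–(d): forbidden (parity, ΔS, ΔJ).
(c)–(d): allowed.
Allowed pairs: 2 of 6.

2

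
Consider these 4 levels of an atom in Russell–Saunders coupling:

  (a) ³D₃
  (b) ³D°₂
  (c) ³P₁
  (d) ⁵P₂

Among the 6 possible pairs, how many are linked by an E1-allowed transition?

2

(a)–(b): allowed.
(a)–(c): forbidden (parity, ΔJ).
(a)–(d): forbidden (parity, ΔS).
(b)–(c): allowed.
(b)–(d): forbidden (ΔS).
(c)–(d): forbidden (parity, ΔS).
Allowed pairs: 2 of 6.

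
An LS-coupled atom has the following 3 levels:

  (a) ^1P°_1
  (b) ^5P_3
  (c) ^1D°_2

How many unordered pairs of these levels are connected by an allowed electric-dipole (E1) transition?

0

(a)–(b): forbidden (ΔS, ΔJ).
(a)–(c): forbidden (parity).
(b)–(c): forbidden (ΔS).
Allowed pairs: 0 of 3.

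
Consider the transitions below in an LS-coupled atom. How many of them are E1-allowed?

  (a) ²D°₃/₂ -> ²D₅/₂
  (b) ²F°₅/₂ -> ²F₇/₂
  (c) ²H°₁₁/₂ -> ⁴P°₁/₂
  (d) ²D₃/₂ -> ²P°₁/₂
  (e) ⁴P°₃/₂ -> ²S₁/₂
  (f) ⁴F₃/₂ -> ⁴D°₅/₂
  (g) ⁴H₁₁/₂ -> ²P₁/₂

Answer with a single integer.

4

(a) allowed
(b) allowed
(c) forbidden (parity, ΔS, ΔL, ΔJ fail)
(d) allowed
(e) forbidden (ΔS fails)
(f) allowed
(g) forbidden (parity, ΔS, ΔL, ΔJ fail)
Total allowed: 4 of 7.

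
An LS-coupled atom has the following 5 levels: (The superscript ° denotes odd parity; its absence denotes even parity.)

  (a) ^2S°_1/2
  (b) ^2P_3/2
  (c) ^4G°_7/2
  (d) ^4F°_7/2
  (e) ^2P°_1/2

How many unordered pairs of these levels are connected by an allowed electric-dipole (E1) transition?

(a)–(b): allowed.
(a)–(c): forbidden (parity, ΔS, ΔL, ΔJ).
(a)–(d): forbidden (parity, ΔS, ΔL, ΔJ).
(a)–(e): forbidden (parity).
(b)–(c): forbidden (ΔS, ΔL, ΔJ).
(b)–(d): forbidden (ΔS, ΔL, ΔJ).
(b)–(e): allowed.
(c)–(d): forbidden (parity).
(c)–(e): forbidden (parity, ΔS, ΔL, ΔJ).
(d)–(e): forbidden (parity, ΔS, ΔL, ΔJ).
Allowed pairs: 2 of 10.

2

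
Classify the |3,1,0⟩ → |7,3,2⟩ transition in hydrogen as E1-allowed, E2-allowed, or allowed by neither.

E2

Δl = 3 − 1 = +2; l_i + l_f = 4.
Δm_l = +2.
E1 (Δl = ±1, |Δm_l| ≤ 1): not satisfied.
E2 (Δl = 0,±2, l_i+l_f ≥ 2, |Δm_l| ≤ 2): satisfied.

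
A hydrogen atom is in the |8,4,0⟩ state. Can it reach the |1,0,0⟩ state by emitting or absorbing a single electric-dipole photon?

forbidden

Initial l = 4, final l = 0, so Δl = -4. E1 requires Δl = ±1: fails.
Δm_l = 0 − (0) = +0. E1 requires Δm_l = 0, ±1: ok.
The transition is electric-dipole forbidden.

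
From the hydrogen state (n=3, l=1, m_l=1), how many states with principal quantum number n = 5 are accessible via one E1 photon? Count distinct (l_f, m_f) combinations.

E1 requires Δl = ±1, so l_f ∈ {0, 2}; with 0 ≤ l_f ≤ n_f−1 = 4, the allowed l_f values are {0, 2}.
For l_f = 0: m_f ∈ {m_i−1, m_i, m_i+1} ∩ [−0, 0] = {0} → 1 state.
For l_f = 2: m_f ∈ {m_i−1, m_i, m_i+1} ∩ [−2, 2] = {0, 1, 2} → 3 states.
Total: 4.

4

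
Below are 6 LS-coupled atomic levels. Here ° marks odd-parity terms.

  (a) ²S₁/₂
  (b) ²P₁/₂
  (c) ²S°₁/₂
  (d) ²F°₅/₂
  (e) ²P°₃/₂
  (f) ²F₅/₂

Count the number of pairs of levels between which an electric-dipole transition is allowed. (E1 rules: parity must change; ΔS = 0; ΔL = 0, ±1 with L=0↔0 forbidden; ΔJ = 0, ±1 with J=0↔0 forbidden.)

(a)–(b): forbidden (parity).
(a)–(c): forbidden (ΔL).
(a)–(d): forbidden (ΔL, ΔJ).
(a)–(e): allowed.
(a)–(f): forbidden (parity, ΔL, ΔJ).
(b)–(c): allowed.
(b)–(d): forbidden (ΔL, ΔJ).
(b)–(e): allowed.
(b)–(f): forbidden (parity, ΔL, ΔJ).
(c)–(d): forbidden (parity, ΔL, ΔJ).
(c)–(e): forbidden (parity).
(c)–(f): forbidden (ΔL, ΔJ).
(d)–(e): forbidden (parity, ΔL).
(d)–(f): allowed.
(e)–(f): forbidden (ΔL).
Allowed pairs: 4 of 15.

4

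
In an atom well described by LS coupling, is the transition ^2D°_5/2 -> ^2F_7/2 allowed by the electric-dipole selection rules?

Parity must change: odd → even — ✓.
ΔS = 0: S: 1/2 → 1/2 — ✓.
ΔL = 0, ±1 (not L=0↔0): L: 2 → 3, ΔL = +1 — ✓.
ΔJ = 0, ±1 (not J=0↔0): J: 5/2 → 7/2, ΔJ = +1 — ✓.
All four E1 rules are satisfied.

allowed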